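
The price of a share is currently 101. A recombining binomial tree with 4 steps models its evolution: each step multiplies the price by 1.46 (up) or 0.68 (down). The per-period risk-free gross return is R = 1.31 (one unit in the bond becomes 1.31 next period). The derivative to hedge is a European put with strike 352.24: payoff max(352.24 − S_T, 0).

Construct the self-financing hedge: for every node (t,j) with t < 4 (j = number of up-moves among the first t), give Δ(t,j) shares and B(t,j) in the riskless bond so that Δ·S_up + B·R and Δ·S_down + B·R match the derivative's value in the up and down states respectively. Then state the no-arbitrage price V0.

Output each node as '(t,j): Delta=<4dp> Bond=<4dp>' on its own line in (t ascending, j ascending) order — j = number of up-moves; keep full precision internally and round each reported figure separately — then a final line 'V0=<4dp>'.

No-arbitrage ⇒ martingale measure with p* = (R−d)/(u−d) = 0.8077.
Terminal payoffs: V(4,0)=330.6448, V(4,1)=305.8739, V(4,2)=252.6892, V(4,3)=138.4985, V(4,4)=0.0000
  t=3,j=0: stock 31.7576 → up 46.3661 (V=305.8739), down 21.5952 (V=330.6448). Price 237.1279; hedge Δ=-1.0000, bond B=268.8855.
  t=3,j=1: stock 68.1855 → up 99.5508 (V=252.6892), down 46.3661 (V=305.8739). Price 200.7000; hedge Δ=-1.0000, bond B=268.8855.
  t=3,j=2: stock 146.3983 → up 213.7415 (V=138.4985), down 99.5508 (V=252.6892). Price 122.4872; hedge Δ=-1.0000, bond B=268.8855.
  t=3,j=3: stock 314.3257 → up 458.9156 (V=0.0000), down 213.7415 (V=138.4985). Price 20.3315; hedge Δ=-0.5649, bond B=197.8937.
  t=2,j=0: stock 46.7024 → up 68.1855 (V=200.7000), down 31.7576 (V=237.1279). Price 158.5537; hedge Δ=-1.0000, bond B=205.2561.
  t=2,j=1: stock 100.2728 → up 146.3983 (V=122.4872), down 68.1855 (V=200.7000). Price 104.9833; hedge Δ=-1.0000, bond B=205.2561.
  t=2,j=2: stock 215.2916 → up 314.3257 (V=20.3315), down 146.3983 (V=122.4872). Price 30.5167; hedge Δ=-0.6083, bond B=161.4855.
  t=1,j=0: stock 68.6800 → up 100.2728 (V=104.9833), down 46.7024 (V=158.5537). Price 88.0040; hedge Δ=-1.0000, bond B=156.6840.
  t=1,j=1: stock 147.4600 → up 215.2916 (V=30.5167), down 100.2728 (V=104.9833). Price 34.2269; hedge Δ=-0.6474, bond B=129.6969.
  t=0,j=0: stock 101.0000 → up 147.4600 (V=34.2269), down 68.6800 (V=88.0040). Price 34.0219; hedge Δ=-0.6826, bond B=102.9670.
Check: Δ(0,0)·S0 + B(0,0) = 34.0219 = V0.

(0,0): Delta=-0.6826 Bond=102.9670
(1,0): Delta=-1.0000 Bond=156.6840
(1,1): Delta=-0.6474 Bond=129.6969
(2,0): Delta=-1.0000 Bond=205.2561
(2,1): Delta=-1.0000 Bond=205.2561
(2,2): Delta=-0.6083 Bond=161.4855
(3,0): Delta=-1.0000 Bond=268.8855
(3,1): Delta=-1.0000 Bond=268.8855
(3,2): Delta=-1.0000 Bond=268.8855
(3,3): Delta=-0.5649 Bond=197.8937
V0=34.0219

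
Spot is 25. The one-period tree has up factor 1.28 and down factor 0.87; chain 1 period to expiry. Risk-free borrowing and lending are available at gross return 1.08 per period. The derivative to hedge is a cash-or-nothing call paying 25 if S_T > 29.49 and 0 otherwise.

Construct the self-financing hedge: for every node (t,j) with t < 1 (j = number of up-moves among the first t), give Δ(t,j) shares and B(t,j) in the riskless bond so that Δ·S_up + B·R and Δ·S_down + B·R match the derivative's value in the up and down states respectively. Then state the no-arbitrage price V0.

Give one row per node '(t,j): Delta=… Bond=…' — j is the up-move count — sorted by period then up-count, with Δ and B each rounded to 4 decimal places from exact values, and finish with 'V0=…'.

(0,0): Delta=2.4390 Bond=-49.1192
V0=11.8564

Under the risk-neutral measure, an up-move has probability p* = (R−d)/(u−d) = 0.5122 and values discount at R = 1.08.
At expiry t=1: V(1,0)=0.0000, V(1,1)=25.0000
  t=0,j=0: stock 25.0000 → up 32.0000 (V=25.0000), down 21.7500 (V=0.0000). Price 11.8564; hedge Δ=2.4390, bond B=-49.1192.
The time-0 hedge costs 11.8564, which is the no-arbitrage price.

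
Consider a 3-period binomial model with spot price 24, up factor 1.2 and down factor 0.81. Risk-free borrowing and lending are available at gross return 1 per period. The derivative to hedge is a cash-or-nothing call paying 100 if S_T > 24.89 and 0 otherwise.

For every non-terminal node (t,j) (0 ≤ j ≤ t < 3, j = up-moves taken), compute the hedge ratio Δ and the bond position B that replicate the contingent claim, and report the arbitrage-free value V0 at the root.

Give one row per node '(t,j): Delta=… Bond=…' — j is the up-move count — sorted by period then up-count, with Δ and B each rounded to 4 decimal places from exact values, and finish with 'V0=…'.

The replicating-portfolio and risk-neutral prices coincide; use p* = (1−0.81)/(1.2−0.81) = 0.4872 for the latter.
At expiry t=3: V(3,0)=0.0000, V(3,1)=0.0000, V(3,2)=100.0000, V(3,3)=100.0000
(2,0): S=15.7464. Δ = (V_up−V_dn)/(S_up−S_dn) = (0.0000−0.0000)/(18.8957−12.7546) = 0.0000. V = [p*·0.0000 + (1−p*)·0.0000]/1 = 0.0000. B = V − Δ·S = 0.0000.
(2,1): S=23.3280. Δ = (V_up−V_dn)/(S_up−S_dn) = (100.0000−0.0000)/(27.9936−18.8957) = 10.9915. V = [p*·100.0000 + (1−p*)·0.0000]/1 = 48.7179. B = V − Δ·S = -207.6923.
(2,2): S=34.5600. Δ = (V_up−V_dn)/(S_up−S_dn) = (100.0000−100.0000)/(41.4720−27.9936) = 0.0000. V = [p*·100.0000 + (1−p*)·100.0000]/1 = 100.0000. B = V − Δ·S = 100.0000.
(1,0): S=19.4400. Δ = (V_up−V_dn)/(S_up−S_dn) = (48.7179−0.0000)/(23.3280−15.7464) = 6.4258. V = [p*·48.7179 + (1−p*)·0.0000]/1 = 23.7344. B = V − Δ·S = -101.1834.
(1,1): S=28.8000. Δ = (V_up−V_dn)/(S_up−S_dn) = (100.0000−48.7179)/(34.5600−23.3280) = 4.5657. V = [p*·100.0000 + (1−p*)·48.7179]/1 = 73.7015. B = V − Δ·S = -57.7909.
(0,0): S=24.0000. Δ = (V_up−V_dn)/(S_up−S_dn) = (73.7015−23.7344)/(28.8000−19.4400) = 5.3384. V = [p*·73.7015 + (1−p*)·23.7344]/1 = 48.0773. B = V − Δ·S = -80.0435.
Each (Δ,B) replicates both successor values, so the strategy is self-financing and V0 is arbitrage-free.

(0,0): Delta=5.3384 Bond=-80.0435
(1,0): Delta=6.4258 Bond=-101.1834
(1,1): Delta=4.5657 Bond=-57.7909
(2,0): Delta=0.0000 Bond=0.0000
(2,1): Delta=10.9915 Bond=-207.6923
(2,2): Delta=0.0000 Bond=100.0000
V0=48.0773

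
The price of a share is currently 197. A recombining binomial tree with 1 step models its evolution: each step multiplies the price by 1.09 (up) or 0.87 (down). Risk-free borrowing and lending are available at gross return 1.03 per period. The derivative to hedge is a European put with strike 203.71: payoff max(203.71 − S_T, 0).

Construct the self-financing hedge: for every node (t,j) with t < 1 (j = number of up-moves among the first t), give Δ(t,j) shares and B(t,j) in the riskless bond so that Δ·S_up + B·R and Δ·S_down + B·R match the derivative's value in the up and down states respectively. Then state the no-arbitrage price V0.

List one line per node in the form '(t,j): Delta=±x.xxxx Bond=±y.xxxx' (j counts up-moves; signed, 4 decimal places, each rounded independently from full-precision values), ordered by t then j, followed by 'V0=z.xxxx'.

Under the risk-neutral measure, an up-move has probability p* = (R−d)/(u−d) = 0.7273 and values discount at R = 1.03.
Terminal payoffs: V(1,0)=32.3200, V(1,1)=0.0000
(0,0): S=197.0000. Δ = (V_up−V_dn)/(S_up−S_dn) = (0.0000−32.3200)/(214.7300−171.3900) = -0.7457. V = [p*·0.0000 + (1−p*)·32.3200]/1.03 = 8.5578. B = V − Δ·S = 155.4669.
The time-0 hedge costs 8.5578, which is the no-arbitrage price.

(0,0): Delta=-0.7457 Bond=155.4669
V0=8.5578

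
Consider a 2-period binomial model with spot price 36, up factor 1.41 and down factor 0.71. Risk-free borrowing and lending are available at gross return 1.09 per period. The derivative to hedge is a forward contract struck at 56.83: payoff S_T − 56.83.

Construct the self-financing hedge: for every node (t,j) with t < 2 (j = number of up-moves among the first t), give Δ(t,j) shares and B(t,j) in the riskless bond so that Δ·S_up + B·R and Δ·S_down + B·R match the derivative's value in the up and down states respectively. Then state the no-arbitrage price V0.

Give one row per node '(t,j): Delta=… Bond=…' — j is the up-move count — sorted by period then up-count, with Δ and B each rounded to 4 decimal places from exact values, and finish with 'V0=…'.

(0,0): Delta=1.0000 Bond=-47.8327
(1,0): Delta=1.0000 Bond=-52.1376
(1,1): Delta=1.0000 Bond=-52.1376
V0=-11.8327

No-arbitrage ⇒ martingale measure with p* = (R−d)/(u−d) = 0.5429.
Terminal values V(2,·): V(2,0)=-38.6824, V(2,1)=-20.7904, V(2,2)=14.7416
(1,0): S=25.5600. Δ = (V_up−V_dn)/(S_up−S_dn) = (-20.7904−-38.6824)/(36.0396−18.1476) = 1.0000. V = [p*·-20.7904 + (1−p*)·-38.6824]/1.09 = -26.5776. B = V − Δ·S = -52.1376.
(1,1): S=50.7600. Δ = (V_up−V_dn)/(S_up−S_dn) = (14.7416−-20.7904)/(71.5716−36.0396) = 1.0000. V = [p*·14.7416 + (1−p*)·-20.7904]/1.09 = -1.3776. B = V − Δ·S = -52.1376.
(0,0): S=36.0000. Δ = (V_up−V_dn)/(S_up−S_dn) = (-1.3776−-26.5776)/(50.7600−25.5600) = 1.0000. V = [p*·-1.3776 + (1−p*)·-26.5776]/1.09 = -11.8327. B = V − Δ·S = -47.8327.
Self-financing check: at every node Δ·S+B equals the discounted successor values.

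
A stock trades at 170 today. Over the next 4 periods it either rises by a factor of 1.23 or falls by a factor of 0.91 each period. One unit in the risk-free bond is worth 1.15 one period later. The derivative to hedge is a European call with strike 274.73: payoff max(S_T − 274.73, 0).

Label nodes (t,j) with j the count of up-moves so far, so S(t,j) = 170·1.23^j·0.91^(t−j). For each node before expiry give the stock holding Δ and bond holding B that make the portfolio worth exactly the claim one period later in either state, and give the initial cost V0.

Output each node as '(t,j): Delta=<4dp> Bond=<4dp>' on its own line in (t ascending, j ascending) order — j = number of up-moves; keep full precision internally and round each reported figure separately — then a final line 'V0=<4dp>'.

(0,0): Delta=0.5832 Bond=-75.2846
(1,0): Delta=0.1129 Bond=-13.8267
(1,1): Delta=0.6992 Bond=-110.8275
(2,0): Delta=0.0000 Bond=0.0000
(2,1): Delta=0.1408 Bond=-21.2009
(2,2): Delta=0.8369 Bond=-162.8685
(3,0): Delta=0.0000 Bond=0.0000
(3,1): Delta=0.0000 Bond=0.0000
(3,2): Delta=0.1755 Bond=-32.5081
(3,3): Delta=1.0000 Bond=-238.8957
V0=23.8625

The replicating-portfolio and risk-neutral prices coincide; use p* = (1.15−0.91)/(1.23−0.91) = 0.7500 for the latter.
At expiry t=4: V(4,0)=0.0000, V(4,1)=0.0000, V(4,2)=0.0000, V(4,3)=13.1461, V(4,4)=114.3773
(3,0): S=128.1071. Δ = (V_up−V_dn)/(S_up−S_dn) = (0.0000−0.0000)/(157.5717−116.5774) = 0.0000. V = [p*·0.0000 + (1−p*)·0.0000]/1.15 = 0.0000. B = V − Δ·S = 0.0000.
(3,1): S=173.1557. Δ = (V_up−V_dn)/(S_up−S_dn) = (0.0000−0.0000)/(212.9815−157.5717) = 0.0000. V = [p*·0.0000 + (1−p*)·0.0000]/1.15 = 0.0000. B = V − Δ·S = 0.0000.
(3,2): S=234.0456. Δ = (V_up−V_dn)/(S_up−S_dn) = (13.1461−0.0000)/(287.8761−212.9815) = 0.1755. V = [p*·13.1461 + (1−p*)·0.0000]/1.15 = 8.5736. B = V − Δ·S = -32.5081.
(3,3): S=316.3474. Δ = (V_up−V_dn)/(S_up−S_dn) = (114.3773−13.1461)/(389.1073−287.8761) = 1.0000. V = [p*·114.3773 + (1−p*)·13.1461]/1.15 = 77.4517. B = V − Δ·S = -238.8957.
(2,0): S=140.7770. Δ = (V_up−V_dn)/(S_up−S_dn) = (0.0000−0.0000)/(173.1557−128.1071) = 0.0000. V = [p*·0.0000 + (1−p*)·0.0000]/1.15 = 0.0000. B = V − Δ·S = 0.0000.
(2,1): S=190.2810. Δ = (V_up−V_dn)/(S_up−S_dn) = (8.5736−0.0000)/(234.0456−173.1557) = 0.1408. V = [p*·8.5736 + (1−p*)·0.0000]/1.15 = 5.5915. B = V − Δ·S = -21.2009.
(2,2): S=257.1930. Δ = (V_up−V_dn)/(S_up−S_dn) = (77.4517−8.5736)/(316.3474−234.0456) = 0.8369. V = [p*·77.4517 + (1−p*)·8.5736]/1.15 = 52.3758. B = V − Δ·S = -162.8685.
(1,0): S=154.7000. Δ = (V_up−V_dn)/(S_up−S_dn) = (5.5915−0.0000)/(190.2810−140.7770) = 0.1129. V = [p*·5.5915 + (1−p*)·0.0000]/1.15 = 3.6466. B = V − Δ·S = -13.8267.
(1,1): S=209.1000. Δ = (V_up−V_dn)/(S_up−S_dn) = (52.3758−5.5915)/(257.1930−190.2810) = 0.6992. V = [p*·52.3758 + (1−p*)·5.5915]/1.15 = 35.3737. B = V − Δ·S = -110.8275.
(0,0): S=170.0000. Δ = (V_up−V_dn)/(S_up−S_dn) = (35.3737−3.6466)/(209.1000−154.7000) = 0.5832. V = [p*·35.3737 + (1−p*)·3.6466]/1.15 = 23.8625. B = V − Δ·S = -75.2846.
Check: Δ(0,0)·S0 + B(0,0) = 23.8625 = V0.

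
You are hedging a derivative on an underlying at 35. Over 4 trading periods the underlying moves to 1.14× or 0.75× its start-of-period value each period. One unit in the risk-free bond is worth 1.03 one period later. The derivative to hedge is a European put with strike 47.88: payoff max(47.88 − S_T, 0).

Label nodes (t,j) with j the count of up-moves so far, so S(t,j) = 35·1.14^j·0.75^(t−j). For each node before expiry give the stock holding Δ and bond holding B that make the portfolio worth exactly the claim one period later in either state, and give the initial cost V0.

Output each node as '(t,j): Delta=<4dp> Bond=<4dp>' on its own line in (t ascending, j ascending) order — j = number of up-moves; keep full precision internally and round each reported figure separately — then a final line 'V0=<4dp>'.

Since d<R<u, set p* = (R−d)/(u−d) = 0.7179; price each node as the discounted p*-expectation of its children.
Payoff layer (t=4): V(4,0)=36.8058, V(4,1)=31.0472, V(4,2)=22.2941, V(4,3)=8.9895, V(4,4)=0.0000
(3,0): S=14.7656. Δ = (V_up−V_dn)/(S_up−S_dn) = (31.0472−36.8058)/(16.8328−11.0742) = -1.0000. V = [p*·31.0472 + (1−p*)·36.8058]/1.03 = 31.7198. B = V − Δ·S = 46.4854.
(3,1): S=22.4437. Δ = (V_up−V_dn)/(S_up−S_dn) = (22.2941−31.0472)/(25.5859−16.8328) = -1.0000. V = [p*·22.2941 + (1−p*)·31.0472]/1.03 = 24.0417. B = V − Δ·S = 46.4854.
(3,2): S=34.1145. Δ = (V_up−V_dn)/(S_up−S_dn) = (8.9895−22.2941)/(38.8905−25.5859) = -1.0000. V = [p*·8.9895 + (1−p*)·22.2941]/1.03 = 12.3709. B = V − Δ·S = 46.4854.
(3,3): S=51.8540. Δ = (V_up−V_dn)/(S_up−S_dn) = (0.0000−8.9895)/(59.1136−38.8905) = -0.4445. V = [p*·0.0000 + (1−p*)·8.9895]/1.03 = 2.4616. B = V − Δ·S = 25.5116.
(2,0): S=19.6875. Δ = (V_up−V_dn)/(S_up−S_dn) = (24.0417−31.7198)/(22.4437−14.7656) = -1.0000. V = [p*·24.0417 + (1−p*)·31.7198]/1.03 = 25.4440. B = V − Δ·S = 45.1315.
(2,1): S=29.9250. Δ = (V_up−V_dn)/(S_up−S_dn) = (12.3709−24.0417)/(34.1145−22.4437) = -1.0000. V = [p*·12.3709 + (1−p*)·24.0417]/1.03 = 15.2065. B = V − Δ·S = 45.1315.
(2,2): S=45.4860. Δ = (V_up−V_dn)/(S_up−S_dn) = (2.4616−12.3709)/(51.8540−34.1145) = -0.5586. V = [p*·2.4616 + (1−p*)·12.3709]/1.03 = 5.1035. B = V − Δ·S = 30.5119.
(1,0): S=26.2500. Δ = (V_up−V_dn)/(S_up−S_dn) = (15.2065−25.4440)/(29.9250−19.6875) = -1.0000. V = [p*·15.2065 + (1−p*)·25.4440]/1.03 = 17.5670. B = V − Δ·S = 43.8170.
(1,1): S=39.9000. Δ = (V_up−V_dn)/(S_up−S_dn) = (5.1035−15.2065)/(45.4860−29.9250) = -0.6493. V = [p*·5.1035 + (1−p*)·15.2065]/1.03 = 7.7214. B = V − Δ·S = 33.6266.
(0,0): S=35.0000. Δ = (V_up−V_dn)/(S_up−S_dn) = (7.7214−17.5670)/(39.9000−26.2500) = -0.7213. V = [p*·7.7214 + (1−p*)·17.5670]/1.03 = 10.1926. B = V − Δ·S = 35.4377.
Self-financing check: at every node Δ·S+B equals the discounted successor values.

(0,0): Delta=-0.7213 Bond=35.4377
(1,0): Delta=-1.0000 Bond=43.8170
(1,1): Delta=-0.6493 Bond=33.6266
(2,0): Delta=-1.0000 Bond=45.1315
(2,1): Delta=-1.0000 Bond=45.1315
(2,2): Delta=-0.5586 Bond=30.5119
(3,0): Delta=-1.0000 Bond=46.4854
(3,1): Delta=-1.0000 Bond=46.4854
(3,2): Delta=-1.0000 Bond=46.4854
(3,3): Delta=-0.4445 Bond=25.5116
V0=10.1926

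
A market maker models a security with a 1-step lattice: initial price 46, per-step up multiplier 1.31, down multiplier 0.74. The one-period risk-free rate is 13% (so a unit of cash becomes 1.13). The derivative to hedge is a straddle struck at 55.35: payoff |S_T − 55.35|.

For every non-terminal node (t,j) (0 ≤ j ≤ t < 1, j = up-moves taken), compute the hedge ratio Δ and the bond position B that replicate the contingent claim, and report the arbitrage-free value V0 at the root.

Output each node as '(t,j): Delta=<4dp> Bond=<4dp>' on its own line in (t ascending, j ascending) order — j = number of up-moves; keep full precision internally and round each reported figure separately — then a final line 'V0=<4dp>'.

The replicating-portfolio and risk-neutral prices coincide; use p* = (1.13−0.74)/(1.31−0.74) = 0.6842 for the latter.
Terminal payoffs: V(1,0)=21.3100, V(1,1)=4.9100
Node (0,0) S=46.0000: V=(p*·4.9100+(1−p*)·21.3100)/1.13=8.9283; Δ=(4.9100−21.3100)/(60.2600−34.0400)=-0.6255; B=V−Δ·S=37.7002
Root portfolio cost Δ·46+B reproduces V0=8.9283.

(0,0): Delta=-0.6255 Bond=37.7002
V0=8.9283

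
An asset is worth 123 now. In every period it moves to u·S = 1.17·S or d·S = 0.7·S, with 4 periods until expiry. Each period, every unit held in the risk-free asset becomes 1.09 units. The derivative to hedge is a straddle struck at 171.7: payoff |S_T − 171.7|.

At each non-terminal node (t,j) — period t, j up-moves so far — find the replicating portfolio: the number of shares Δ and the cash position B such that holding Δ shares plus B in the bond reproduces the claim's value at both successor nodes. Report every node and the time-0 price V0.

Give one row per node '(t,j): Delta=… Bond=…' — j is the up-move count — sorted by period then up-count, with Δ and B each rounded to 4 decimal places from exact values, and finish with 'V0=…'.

(0,0): Delta=-0.1027 Bond=50.7582
(1,0): Delta=-1.0000 Bond=132.5839
(1,1): Delta=0.0074 Bond=39.4787
(2,0): Delta=-1.0000 Bond=144.5165
(2,1): Delta=-1.0000 Bond=144.5165
(2,2): Delta=0.1311 Bond=22.2145
(3,0): Delta=-1.0000 Bond=157.5229
(3,1): Delta=-1.0000 Bond=157.5229
(3,2): Delta=-1.0000 Bond=157.5229
(3,3): Delta=0.2699 Bond=-3.1317
V0=38.1260

No-arbitrage ⇒ martingale measure with p* = (R−d)/(u−d) = 0.8298.
Terminal payoffs: V(4,0)=142.1677, V(4,1)=122.3389, V(4,2)=89.1964, V(4,3)=33.8011, V(4,4)=58.7881
  t=3,j=0: stock 42.1890 → up 49.3611 (V=122.3389), down 29.5323 (V=142.1677). Price 115.3339; hedge Δ=-1.0000, bond B=157.5229.
  t=3,j=1: stock 70.5159 → up 82.5036 (V=89.1964), down 49.3611 (V=122.3389). Price 87.0070; hedge Δ=-1.0000, bond B=157.5229.
  t=3,j=2: stock 117.8623 → up 137.8989 (V=33.8011), down 82.5036 (V=89.1964). Price 39.6606; hedge Δ=-1.0000, bond B=157.5229.
  t=3,j=3: stock 196.9984 → up 230.4881 (V=58.7881), down 137.8989 (V=33.8011). Price 50.0321; hedge Δ=0.2699, bond B=-3.1317.
  t=2,j=0: stock 60.2700 → up 70.5159 (V=87.0070), down 42.1890 (V=115.3339). Price 84.2465; hedge Δ=-1.0000, bond B=144.5165.
  t=2,j=1: stock 100.7370 → up 117.8623 (V=39.6606), down 70.5159 (V=87.0070). Price 43.7795; hedge Δ=-1.0000, bond B=144.5165.
  t=2,j=2: stock 168.3747 → up 196.9984 (V=50.0321), down 117.8623 (V=39.6606). Price 44.2814; hedge Δ=0.1311, bond B=22.2145.
  t=1,j=0: stock 86.1000 → up 100.7370 (V=43.7795), down 60.2700 (V=84.2465). Price 46.4839; hedge Δ=-1.0000, bond B=132.5839.
  t=1,j=1: stock 143.9100 → up 168.3747 (V=44.2814), down 100.7370 (V=43.7795). Price 40.5468; hedge Δ=0.0074, bond B=39.4787.
  t=0,j=0: stock 123.0000 → up 143.9100 (V=40.5468), down 86.1000 (V=46.4839). Price 38.1260; hedge Δ=-0.1027, bond B=50.7582.
Root portfolio cost Δ·123+B reproduces V0=38.1260.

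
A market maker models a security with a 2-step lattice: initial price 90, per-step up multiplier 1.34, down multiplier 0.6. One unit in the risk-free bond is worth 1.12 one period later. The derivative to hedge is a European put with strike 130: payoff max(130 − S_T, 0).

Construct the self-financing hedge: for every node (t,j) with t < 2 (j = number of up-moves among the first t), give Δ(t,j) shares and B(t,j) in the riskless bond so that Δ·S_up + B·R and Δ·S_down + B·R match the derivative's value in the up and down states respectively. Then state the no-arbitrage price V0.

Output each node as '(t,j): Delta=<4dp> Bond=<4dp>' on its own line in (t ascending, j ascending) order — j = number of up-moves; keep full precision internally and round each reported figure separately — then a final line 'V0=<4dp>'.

The replicating-portfolio and risk-neutral prices coincide; use p* = (1.12−0.6)/(1.34−0.6) = 0.7027 for the latter.
At expiry t=2: V(2,0)=97.6000, V(2,1)=57.6400, V(2,2)=0.0000
  t=1,j=0: stock 54.0000 → up 72.3600 (V=57.6400), down 32.4000 (V=97.6000). Price 62.0714; hedge Δ=-1.0000, bond B=116.0714.
  t=1,j=1: stock 120.6000 → up 161.6040 (V=0.0000), down 72.3600 (V=57.6400). Price 15.3002; hedge Δ=-0.6459, bond B=93.1921.
  t=0,j=0: stock 90.0000 → up 120.6000 (V=15.3002), down 54.0000 (V=62.0714). Price 26.0760; hedge Δ=-0.7023, bond B=89.2804.
The time-0 hedge costs 26.0760, which is the no-arbitrage price.

(0,0): Delta=-0.7023 Bond=89.2804
(1,0): Delta=-1.0000 Bond=116.0714
(1,1): Delta=-0.6459 Bond=93.1921
V0=26.0760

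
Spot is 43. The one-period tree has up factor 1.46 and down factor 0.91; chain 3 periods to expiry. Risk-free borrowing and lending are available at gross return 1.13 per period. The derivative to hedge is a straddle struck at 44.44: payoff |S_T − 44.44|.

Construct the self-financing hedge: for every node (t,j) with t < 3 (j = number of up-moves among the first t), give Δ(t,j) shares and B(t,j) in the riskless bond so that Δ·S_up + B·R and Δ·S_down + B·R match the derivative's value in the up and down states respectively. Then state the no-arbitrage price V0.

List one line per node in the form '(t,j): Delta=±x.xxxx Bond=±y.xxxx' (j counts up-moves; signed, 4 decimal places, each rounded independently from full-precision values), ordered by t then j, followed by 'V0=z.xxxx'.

Under the risk-neutral measure, an up-move has probability p* = (R−d)/(u−d) = 0.4000 and values discount at R = 1.13.
Payoff layer (t=3): V(3,0)=12.0364, V(3,1)=7.5481, V(3,2)=38.9695, V(3,3)=89.3818
  t=2,j=0: stock 35.6083 → up 51.9881 (V=7.5481), down 32.4036 (V=12.0364). Price 9.0629; hedge Δ=-0.2292, bond B=17.2235.
  t=2,j=1: stock 57.1298 → up 83.4095 (V=38.9695), down 51.9881 (V=7.5481). Price 17.8024; hedge Δ=1.0000, bond B=-39.3274.
  t=2,j=2: stock 91.6588 → up 133.8218 (V=89.3818), down 83.4095 (V=38.9695). Price 52.3314; hedge Δ=1.0000, bond B=-39.3274.
  t=1,j=0: stock 39.1300 → up 57.1298 (V=17.8024), down 35.6083 (V=9.0629). Price 11.1139; hedge Δ=0.4061, bond B=-4.7760.
  t=1,j=1: stock 62.7800 → up 91.6588 (V=52.3314), down 57.1298 (V=17.8024). Price 27.9770; hedge Δ=1.0000, bond B=-34.8030.
  t=0,j=0: stock 43.0000 → up 62.7800 (V=27.9770), down 39.1300 (V=11.1139). Price 15.8045; hedge Δ=0.7130, bond B=-14.8556.
Root portfolio cost Δ·43+B reproduces V0=15.8045.

(0,0): Delta=0.7130 Bond=-14.8556
(1,0): Delta=0.4061 Bond=-4.7760
(1,1): Delta=1.0000 Bond=-34.8030
(2,0): Delta=-0.2292 Bond=17.2235
(2,1): Delta=1.0000 Bond=-39.3274
(2,2): Delta=1.0000 Bond=-39.3274
V0=15.8045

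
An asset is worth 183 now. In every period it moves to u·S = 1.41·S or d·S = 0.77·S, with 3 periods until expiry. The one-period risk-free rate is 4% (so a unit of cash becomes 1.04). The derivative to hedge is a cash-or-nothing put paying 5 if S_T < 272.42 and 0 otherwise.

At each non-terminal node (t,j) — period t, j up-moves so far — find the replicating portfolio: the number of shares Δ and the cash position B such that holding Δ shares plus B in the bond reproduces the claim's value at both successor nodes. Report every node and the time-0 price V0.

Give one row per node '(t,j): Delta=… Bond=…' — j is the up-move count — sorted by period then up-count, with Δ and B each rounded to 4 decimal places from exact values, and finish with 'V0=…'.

(0,0): Delta=-0.0193 Bond=6.2625
(1,0): Delta=-0.0225 Bond=6.9692
(1,1): Delta=-0.0168 Bond=5.8880
(2,0): Delta=0.0000 Bond=4.8077
(2,1): Delta=-0.0393 Bond=10.5919
(2,2): Delta=0.0000 Bond=0.0000
V0=2.7391

Under the risk-neutral measure, an up-move has probability p* = (R−d)/(u−d) = 0.4219 and values discount at R = 1.04.
Payoff layer (t=3): V(3,0)=5.0000, V(3,1)=5.0000, V(3,2)=0.0000, V(3,3)=0.0000
Node (2,0) S=108.5007: V=(p*·5.0000+(1−p*)·5.0000)/1.04=4.8077; Δ=(5.0000−5.0000)/(152.9860−83.5455)=0.0000; B=V−Δ·S=4.8077
Node (2,1) S=198.6831: V=(p*·0.0000+(1−p*)·5.0000)/1.04=2.7794; Δ=(0.0000−5.0000)/(280.1432−152.9860)=-0.0393; B=V−Δ·S=10.5919
Node (2,2) S=363.8223: V=(p*·0.0000+(1−p*)·0.0000)/1.04=0.0000; Δ=(0.0000−0.0000)/(512.9894−280.1432)=0.0000; B=V−Δ·S=0.0000
Node (1,0) S=140.9100: V=(p*·2.7794+(1−p*)·4.8077)/1.04=3.8000; Δ=(2.7794−4.8077)/(198.6831−108.5007)=-0.0225; B=V−Δ·S=6.9692
Node (1,1) S=258.0300: V=(p*·0.0000+(1−p*)·2.7794)/1.04=1.5451; Δ=(0.0000−2.7794)/(363.8223−198.6831)=-0.0168; B=V−Δ·S=5.8880
Node (0,0) S=183.0000: V=(p*·1.5451+(1−p*)·3.8000)/1.04=2.7391; Δ=(1.5451−3.8000)/(258.0300−140.9100)=-0.0193; B=V−Δ·S=6.2625
Each (Δ,B) replicates both successor values, so the strategy is self-financing and V0 is arbitrage-free.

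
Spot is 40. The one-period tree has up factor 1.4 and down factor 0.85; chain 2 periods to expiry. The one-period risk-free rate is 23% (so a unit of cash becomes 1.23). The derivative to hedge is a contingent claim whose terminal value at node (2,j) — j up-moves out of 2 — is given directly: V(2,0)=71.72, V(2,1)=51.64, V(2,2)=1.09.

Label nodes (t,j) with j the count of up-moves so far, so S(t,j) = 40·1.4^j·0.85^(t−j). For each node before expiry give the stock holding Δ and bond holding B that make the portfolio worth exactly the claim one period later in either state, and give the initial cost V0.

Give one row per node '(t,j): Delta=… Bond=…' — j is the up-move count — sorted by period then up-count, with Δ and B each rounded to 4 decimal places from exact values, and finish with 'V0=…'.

Under the risk-neutral measure, an up-move has probability p* = (R−d)/(u−d) = 0.6909 and values discount at R = 1.23.
Terminal payoffs: V(2,0)=71.7200, V(2,1)=51.6400, V(2,2)=1.0900
Node (1,0) S=34.0000: V=(p*·51.6400+(1−p*)·71.7200)/1.23=47.0297; Δ=(51.6400−71.7200)/(47.6000−28.9000)=-1.0738; B=V−Δ·S=83.5388
Node (1,1) S=56.0000: V=(p*·1.0900+(1−p*)·51.6400)/1.23=13.5891; Δ=(1.0900−51.6400)/(78.4000−47.6000)=-1.6412; B=V−Δ·S=105.4982
Node (0,0) S=40.0000: V=(p*·13.5891+(1−p*)·47.0297)/1.23=19.4514; Δ=(13.5891−47.0297)/(56.0000−34.0000)=-1.5200; B=V−Δ·S=80.2526
The time-0 hedge costs 19.4514, which is the no-arbitrage price.

(0,0): Delta=-1.5200 Bond=80.2526
(1,0): Delta=-1.0738 Bond=83.5388
(1,1): Delta=-1.6412 Bond=105.4982
V0=19.4514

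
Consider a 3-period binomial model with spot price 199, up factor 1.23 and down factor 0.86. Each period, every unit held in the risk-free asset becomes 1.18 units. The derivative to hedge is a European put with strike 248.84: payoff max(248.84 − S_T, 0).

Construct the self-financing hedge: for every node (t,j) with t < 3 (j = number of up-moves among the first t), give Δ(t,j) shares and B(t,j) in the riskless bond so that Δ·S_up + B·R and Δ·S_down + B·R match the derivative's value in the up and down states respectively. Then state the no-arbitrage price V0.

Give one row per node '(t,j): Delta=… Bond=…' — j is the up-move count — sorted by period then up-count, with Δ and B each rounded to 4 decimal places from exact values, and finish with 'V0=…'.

Risk-neutral probability p* = (R−d)/(u−d) = (1.18−0.86)/(1.23−0.86) = 0.8649.
At expiry t=3: V(3,0)=122.2649, V(3,1)=67.8081, V(3,2)=0.0000, V(3,3)=0.0000
(2,0): S=147.1804. Δ = (V_up−V_dn)/(S_up−S_dn) = (67.8081−122.2649)/(181.0319−126.5751) = -1.0000. V = [p*·67.8081 + (1−p*)·122.2649]/1.18 = 63.7010. B = V − Δ·S = 210.8814.
(2,1): S=210.5022. Δ = (V_up−V_dn)/(S_up−S_dn) = (0.0000−67.8081)/(258.9177−181.0319) = -0.8706. V = [p*·0.0000 + (1−p*)·67.8081]/1.18 = 7.7655. B = V − Δ·S = 191.0306.
(2,2): S=301.0671. Δ = (V_up−V_dn)/(S_up−S_dn) = (0.0000−0.0000)/(370.3125−258.9177) = 0.0000. V = [p*·0.0000 + (1−p*)·0.0000]/1.18 = 0.0000. B = V − Δ·S = 0.0000.
(1,0): S=171.1400. Δ = (V_up−V_dn)/(S_up−S_dn) = (7.7655−63.7010)/(210.5022−147.1804) = -0.8834. V = [p*·7.7655 + (1−p*)·63.7010]/1.18 = 12.9867. B = V − Δ·S = 164.1637.
(1,1): S=244.7700. Δ = (V_up−V_dn)/(S_up−S_dn) = (0.0000−7.7655)/(301.0671−210.5022) = -0.0857. V = [p*·0.0000 + (1−p*)·7.7655]/1.18 = 0.8893. B = V − Δ·S = 21.8771.
(0,0): S=199.0000. Δ = (V_up−V_dn)/(S_up−S_dn) = (0.8893−12.9867)/(244.7700−171.1400) = -0.1643. V = [p*·0.8893 + (1−p*)·12.9867]/1.18 = 2.1391. B = V − Δ·S = 34.8347.
Root portfolio cost Δ·199+B reproduces V0=2.1391.

(0,0): Delta=-0.1643 Bond=34.8347
(1,0): Delta=-0.8834 Bond=164.1637
(1,1): Delta=-0.0857 Bond=21.8771
(2,0): Delta=-1.0000 Bond=210.8814
(2,1): Delta=-0.8706 Bond=191.0306
(2,2): Delta=0.0000 Bond=0.0000
V0=2.1391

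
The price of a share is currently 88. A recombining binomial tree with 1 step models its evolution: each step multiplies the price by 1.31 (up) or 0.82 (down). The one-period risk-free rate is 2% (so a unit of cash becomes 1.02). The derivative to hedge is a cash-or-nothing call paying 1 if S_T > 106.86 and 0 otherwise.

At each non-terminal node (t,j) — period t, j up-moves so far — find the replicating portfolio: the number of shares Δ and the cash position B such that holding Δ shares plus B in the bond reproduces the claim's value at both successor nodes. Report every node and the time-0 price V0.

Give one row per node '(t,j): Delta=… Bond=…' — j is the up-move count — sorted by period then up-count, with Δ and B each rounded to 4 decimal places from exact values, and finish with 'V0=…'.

(0,0): Delta=0.0232 Bond=-1.6407
V0=0.4002

Under the risk-neutral measure, an up-move has probability p* = (R−d)/(u−d) = 0.4082 and values discount at R = 1.02.
Terminal payoffs: V(1,0)=0.0000, V(1,1)=1.0000
  t=0,j=0: stock 88.0000 → up 115.2800 (V=1.0000), down 72.1600 (V=0.0000). Price 0.4002; hedge Δ=0.0232, bond B=-1.6407.
The time-0 hedge costs 0.4002, which is the no-arbitrage price.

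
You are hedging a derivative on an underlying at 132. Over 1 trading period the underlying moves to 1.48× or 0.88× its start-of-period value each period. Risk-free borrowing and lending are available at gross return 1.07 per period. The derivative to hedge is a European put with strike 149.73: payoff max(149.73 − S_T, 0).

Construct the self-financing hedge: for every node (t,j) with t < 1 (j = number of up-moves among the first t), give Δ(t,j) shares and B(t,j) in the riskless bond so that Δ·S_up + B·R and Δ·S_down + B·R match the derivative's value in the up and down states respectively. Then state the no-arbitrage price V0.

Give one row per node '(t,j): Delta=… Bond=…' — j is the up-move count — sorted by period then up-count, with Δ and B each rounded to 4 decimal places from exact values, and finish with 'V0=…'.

(0,0): Delta=-0.4239 Bond=77.3888
V0=21.4388

Since d<R<u, set p* = (R−d)/(u−d) = 0.3167; price each node as the discounted p*-expectation of its children.
Payoff layer (t=1): V(1,0)=33.5700, V(1,1)=0.0000
(0,0): S=132.0000. Δ = (V_up−V_dn)/(S_up−S_dn) = (0.0000−33.5700)/(195.3600−116.1600) = -0.4239. V = [p*·0.0000 + (1−p*)·33.5700]/1.07 = 21.4388. B = V − Δ·S = 77.3888.
Each (Δ,B) replicates both successor values, so the strategy is self-financing and V0 is arbitrage-free.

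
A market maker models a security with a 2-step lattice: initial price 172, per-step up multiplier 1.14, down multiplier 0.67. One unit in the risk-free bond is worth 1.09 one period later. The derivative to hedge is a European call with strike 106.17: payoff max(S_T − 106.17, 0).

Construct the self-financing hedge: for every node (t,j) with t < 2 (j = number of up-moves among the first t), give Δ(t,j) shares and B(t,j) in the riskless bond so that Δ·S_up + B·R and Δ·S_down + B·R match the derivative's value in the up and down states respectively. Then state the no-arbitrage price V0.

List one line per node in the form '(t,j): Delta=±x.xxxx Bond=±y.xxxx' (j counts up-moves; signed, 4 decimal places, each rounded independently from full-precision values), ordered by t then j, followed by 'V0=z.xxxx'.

No-arbitrage ⇒ martingale measure with p* = (R−d)/(u−d) = 0.8936.
Terminal payoffs: V(2,0)=0.0000, V(2,1)=25.2036, V(2,2)=117.3612
Node (1,0) S=115.2400: V=(p*·25.2036+(1−p*)·0.0000)/1.09=20.6627; Δ=(25.2036−0.0000)/(131.3736−77.2108)=0.4653; B=V−Δ·S=-32.9620
Node (1,1) S=196.0800: V=(p*·117.3612+(1−p*)·25.2036)/1.09=98.6763; Δ=(117.3612−25.2036)/(223.5312−131.3736)=1.0000; B=V−Δ·S=-97.4037
Node (0,0) S=172.0000: V=(p*·98.6763+(1−p*)·20.6627)/1.09=82.9147; Δ=(98.6763−20.6627)/(196.0800−115.2400)=0.9650; B=V−Δ·S=-83.0717
The time-0 hedge costs 82.9147, which is the no-arbitrage price.

(0,0): Delta=0.9650 Bond=-83.0717
(1,0): Delta=0.4653 Bond=-32.9620
(1,1): Delta=1.0000 Bond=-97.4037
V0=82.9147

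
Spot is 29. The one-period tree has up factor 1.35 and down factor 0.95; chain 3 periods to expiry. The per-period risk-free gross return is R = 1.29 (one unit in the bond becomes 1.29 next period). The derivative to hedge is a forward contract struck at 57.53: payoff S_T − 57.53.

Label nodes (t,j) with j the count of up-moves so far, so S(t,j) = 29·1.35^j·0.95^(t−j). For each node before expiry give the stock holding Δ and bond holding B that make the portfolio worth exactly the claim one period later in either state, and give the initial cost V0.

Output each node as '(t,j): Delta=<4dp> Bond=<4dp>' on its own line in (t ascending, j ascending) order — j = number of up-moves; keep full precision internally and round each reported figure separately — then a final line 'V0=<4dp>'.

Risk-neutral probability p* = (R−d)/(u−d) = (1.29−0.95)/(1.35−0.95) = 0.8500.
Payoff layer (t=3): V(3,0)=-32.6661, V(3,1)=-22.1971, V(3,2)=-7.3201, V(3,3)=13.8209
  t=2,j=0: stock 26.1725 → up 35.3329 (V=-22.1971), down 24.8639 (V=-32.6661). Price -18.4244; hedge Δ=1.0000, bond B=-44.5969.
  t=2,j=1: stock 37.1925 → up 50.2099 (V=-7.3201), down 35.3329 (V=-22.1971). Price -7.4044; hedge Δ=1.0000, bond B=-44.5969.
  t=2,j=2: stock 52.8525 → up 71.3509 (V=13.8209), down 50.2099 (V=-7.3201). Price 8.2556; hedge Δ=1.0000, bond B=-44.5969.
  t=1,j=0: stock 27.5500 → up 37.1925 (V=-7.4044), down 26.1725 (V=-18.4244). Price -7.0212; hedge Δ=1.0000, bond B=-34.5712.
  t=1,j=1: stock 39.1500 → up 52.8525 (V=8.2556), down 37.1925 (V=-7.4044). Price 4.5788; hedge Δ=1.0000, bond B=-34.5712.
  t=0,j=0: stock 29.0000 → up 39.1500 (V=4.5788), down 27.5500 (V=-7.0212). Price 2.2006; hedge Δ=1.0000, bond B=-26.7994.
Each (Δ,B) replicates both successor values, so the strategy is self-financing and V0 is arbitrage-free.

(0,0): Delta=1.0000 Bond=-26.7994
(1,0): Delta=1.0000 Bond=-34.5712
(1,1): Delta=1.0000 Bond=-34.5712
(2,0): Delta=1.0000 Bond=-44.5969
(2,1): Delta=1.0000 Bond=-44.5969
(2,2): Delta=1.0000 Bond=-44.5969
V0=2.2006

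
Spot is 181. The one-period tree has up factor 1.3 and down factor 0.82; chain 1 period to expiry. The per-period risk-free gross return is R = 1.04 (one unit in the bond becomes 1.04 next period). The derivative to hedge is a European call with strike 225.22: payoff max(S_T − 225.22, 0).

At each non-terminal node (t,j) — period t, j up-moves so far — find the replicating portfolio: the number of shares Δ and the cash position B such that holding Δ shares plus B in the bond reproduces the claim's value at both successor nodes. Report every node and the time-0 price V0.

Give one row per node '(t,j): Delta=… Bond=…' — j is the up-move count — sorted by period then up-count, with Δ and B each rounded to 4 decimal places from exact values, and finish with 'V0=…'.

(0,0): Delta=0.1160 Bond=-16.5577
V0=4.4423

Risk-neutral probability p* = (R−d)/(u−d) = (1.04−0.82)/(1.3−0.82) = 0.4583.
At expiry t=1: V(1,0)=0.0000, V(1,1)=10.0800
  t=0,j=0: stock 181.0000 → up 235.3000 (V=10.0800), down 148.4200 (V=0.0000). Price 4.4423; hedge Δ=0.1160, bond B=-16.5577.
Check: Δ(0,0)·S0 + B(0,0) = 4.4423 = V0.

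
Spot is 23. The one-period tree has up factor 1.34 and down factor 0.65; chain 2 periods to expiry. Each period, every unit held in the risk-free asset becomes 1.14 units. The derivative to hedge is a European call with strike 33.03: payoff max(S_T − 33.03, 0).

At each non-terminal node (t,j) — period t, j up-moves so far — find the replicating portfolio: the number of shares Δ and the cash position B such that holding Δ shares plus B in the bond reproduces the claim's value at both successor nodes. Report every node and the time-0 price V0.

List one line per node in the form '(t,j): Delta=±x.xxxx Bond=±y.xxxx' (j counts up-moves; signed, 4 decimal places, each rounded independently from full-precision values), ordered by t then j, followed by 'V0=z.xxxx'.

Risk-neutral probability p* = (R−d)/(u−d) = (1.14−0.65)/(1.34−0.65) = 0.7101.
At expiry t=2: V(2,0)=0.0000, V(2,1)=0.0000, V(2,2)=8.2688
  t=1,j=0: stock 14.9500 → up 20.0330 (V=0.0000), down 9.7175 (V=0.0000). Price 0.0000; hedge Δ=0.0000, bond B=0.0000.
  t=1,j=1: stock 30.8200 → up 41.2988 (V=8.2688), down 20.0330 (V=0.0000). Price 5.1509; hedge Δ=0.3888, bond B=-6.8329.
  t=0,j=0: stock 23.0000 → up 30.8200 (V=5.1509), down 14.9500 (V=0.0000). Price 3.2087; hedge Δ=0.3246, bond B=-4.2564.
Check: Δ(0,0)·S0 + B(0,0) = 3.2087 = V0.

(0,0): Delta=0.3246 Bond=-4.2564
(1,0): Delta=0.0000 Bond=0.0000
(1,1): Delta=0.3888 Bond=-6.8329
V0=3.2087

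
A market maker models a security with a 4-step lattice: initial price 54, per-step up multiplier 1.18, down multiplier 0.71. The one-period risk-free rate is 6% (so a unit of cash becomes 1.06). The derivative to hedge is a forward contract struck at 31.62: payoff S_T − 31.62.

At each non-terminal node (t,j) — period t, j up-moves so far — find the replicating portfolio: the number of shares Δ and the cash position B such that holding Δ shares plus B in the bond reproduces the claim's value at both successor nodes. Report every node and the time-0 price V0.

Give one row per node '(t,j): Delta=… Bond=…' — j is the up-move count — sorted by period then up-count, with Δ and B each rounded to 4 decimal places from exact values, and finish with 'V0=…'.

No-arbitrage ⇒ martingale measure with p* = (R−d)/(u−d) = 0.7447.
Terminal values V(4,·): V(4,0)=-17.8977, V(4,1)=-8.8139, V(4,2)=6.2831, V(4,3)=31.3738, V(4,4)=73.0740
(3,0): S=19.3272. Δ = (V_up−V_dn)/(S_up−S_dn) = (-8.8139−-17.8977)/(22.8061−13.7223) = 1.0000. V = [p*·-8.8139 + (1−p*)·-17.8977]/1.06 = -10.5030. B = V − Δ·S = -29.8302.
(3,1): S=32.1213. Δ = (V_up−V_dn)/(S_up−S_dn) = (6.2831−-8.8139)/(37.9031−22.8061) = 1.0000. V = [p*·6.2831 + (1−p*)·-8.8139]/1.06 = 2.2911. B = V − Δ·S = -29.8302.
(3,2): S=53.3846. Δ = (V_up−V_dn)/(S_up−S_dn) = (31.3738−6.2831)/(62.9938−37.9031) = 1.0000. V = [p*·31.3738 + (1−p*)·6.2831]/1.06 = 23.5544. B = V − Δ·S = -29.8302.
(3,3): S=88.7237. Δ = (V_up−V_dn)/(S_up−S_dn) = (73.0740−31.3738)/(104.6940−62.9938) = 1.0000. V = [p*·73.0740 + (1−p*)·31.3738]/1.06 = 58.8935. B = V − Δ·S = -29.8302.
(2,0): S=27.2214. Δ = (V_up−V_dn)/(S_up−S_dn) = (2.2911−-10.5030)/(32.1213−19.3272) = 1.0000. V = [p*·2.2911 + (1−p*)·-10.5030]/1.06 = -0.9203. B = V − Δ·S = -28.1417.
(2,1): S=45.2412. Δ = (V_up−V_dn)/(S_up−S_dn) = (23.5544−2.2911)/(53.3846−32.1213) = 1.0000. V = [p*·23.5544 + (1−p*)·2.2911]/1.06 = 17.0995. B = V − Δ·S = -28.1417.
(2,2): S=75.1896. Δ = (V_up−V_dn)/(S_up−S_dn) = (58.8935−23.5544)/(88.7237−53.3846) = 1.0000. V = [p*·58.8935 + (1−p*)·23.5544]/1.06 = 47.0479. B = V − Δ·S = -28.1417.
(1,0): S=38.3400. Δ = (V_up−V_dn)/(S_up−S_dn) = (17.0995−-0.9203)/(45.2412−27.2214) = 1.0000. V = [p*·17.0995 + (1−p*)·-0.9203]/1.06 = 11.7912. B = V − Δ·S = -26.5488.
(1,1): S=63.7200. Δ = (V_up−V_dn)/(S_up−S_dn) = (47.0479−17.0995)/(75.1896−45.2412) = 1.0000. V = [p*·47.0479 + (1−p*)·17.0995]/1.06 = 37.1712. B = V − Δ·S = -26.5488.
(0,0): S=54.0000. Δ = (V_up−V_dn)/(S_up−S_dn) = (37.1712−11.7912)/(63.7200−38.3400) = 1.0000. V = [p*·37.1712 + (1−p*)·11.7912]/1.06 = 28.9540. B = V − Δ·S = -25.0460.
The time-0 hedge costs 28.9540, which is the no-arbitrage price.

(0,0): Delta=1.0000 Bond=-25.0460
(1,0): Delta=1.0000 Bond=-26.5488
(1,1): Delta=1.0000 Bond=-26.5488
(2,0): Delta=1.0000 Bond=-28.1417
(2,1): Delta=1.0000 Bond=-28.1417
(2,2): Delta=1.0000 Bond=-28.1417
(3,0): Delta=1.0000 Bond=-29.8302
(3,1): Delta=1.0000 Bond=-29.8302
(3,2): Delta=1.0000 Bond=-29.8302
(3,3): Delta=1.0000 Bond=-29.8302
V0=28.9540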